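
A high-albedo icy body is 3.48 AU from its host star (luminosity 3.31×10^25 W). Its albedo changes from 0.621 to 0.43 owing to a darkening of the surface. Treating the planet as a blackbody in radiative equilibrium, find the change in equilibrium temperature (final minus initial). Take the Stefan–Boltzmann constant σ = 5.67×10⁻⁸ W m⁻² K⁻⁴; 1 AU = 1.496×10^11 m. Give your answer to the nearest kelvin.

7 K

d = 3.48 × 1.496×10^11 m = 5.206×10^11 m.
S = L/(4πd²) = 9.718 W m⁻².
With α = 0.621, T₁ = 63.48 K.
Final:   T₂ = [S(1−0.43)/(4σ)]^(1/4) = 70.30 K.
ΔT = T₂ − T₁ = 6.819 K.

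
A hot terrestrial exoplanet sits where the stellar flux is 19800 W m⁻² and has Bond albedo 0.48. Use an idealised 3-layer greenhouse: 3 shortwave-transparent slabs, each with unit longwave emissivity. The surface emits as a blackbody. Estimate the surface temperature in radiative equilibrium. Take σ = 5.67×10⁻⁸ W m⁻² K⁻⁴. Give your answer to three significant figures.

653 K

Top-of-atmosphere balance: σT_e⁴ = S(1−α)/4 = 2574 W m⁻² → T_e = 461.6 K.
With N = 3 opaque layers, T_s = (N+1)^(1/4)·T_e = 4^(1/4)·461.6 = 652.8 K.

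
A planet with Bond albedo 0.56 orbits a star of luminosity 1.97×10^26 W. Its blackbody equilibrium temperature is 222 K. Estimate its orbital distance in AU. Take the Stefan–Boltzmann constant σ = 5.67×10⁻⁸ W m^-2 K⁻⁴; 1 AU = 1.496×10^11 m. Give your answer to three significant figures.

0.748 AU

Energy balance gives S = 4σT⁴/(1−α) = 1252 W m^-2.
From L = 4πd²S, d = √(1.97×10^26/(4π·1252)) = 1.119×10^11 m = 0.7480 AU.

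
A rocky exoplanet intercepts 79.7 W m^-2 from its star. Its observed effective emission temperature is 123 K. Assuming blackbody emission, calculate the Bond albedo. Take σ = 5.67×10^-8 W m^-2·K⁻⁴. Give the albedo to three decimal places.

0.349

Energy balance: S(1−α)/4 = σT⁴, so 1−α = 4σT⁴/S.
σT⁴ = 12.98 W m^-2, so 4σT⁴ = 51.91 W m^-2.
Hence α = 1 − 51.91/79.70 = 0.3487.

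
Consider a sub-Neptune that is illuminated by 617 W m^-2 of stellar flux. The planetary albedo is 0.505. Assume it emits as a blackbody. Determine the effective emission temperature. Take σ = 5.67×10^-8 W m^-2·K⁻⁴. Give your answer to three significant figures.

192 K

Averaging over the sphere, the absorbed flux is S(1−α)/4 = 76.35 W m^-2.
Balancing against σT⁴: T = (76.35/5.67×10⁻⁸)^(1/4) = 191.6 K.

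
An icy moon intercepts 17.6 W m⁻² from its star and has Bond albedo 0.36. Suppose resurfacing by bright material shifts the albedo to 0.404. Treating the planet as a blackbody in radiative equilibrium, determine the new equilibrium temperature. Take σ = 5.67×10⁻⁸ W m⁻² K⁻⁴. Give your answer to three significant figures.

T₂ = [S(1−α₂)/(4σ)]^(1/4) = [17.60·0.596/(4σ)]^(1/4) = 82.47 K.

82.5 kelvin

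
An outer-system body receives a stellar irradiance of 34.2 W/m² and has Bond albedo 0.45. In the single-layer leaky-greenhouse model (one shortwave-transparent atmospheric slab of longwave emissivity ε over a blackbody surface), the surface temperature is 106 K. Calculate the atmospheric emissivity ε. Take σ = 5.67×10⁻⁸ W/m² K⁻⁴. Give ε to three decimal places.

TOA balance gives T_e = 95.43 K.
Inverting T_s⁴ = 2T_e⁴/(2−ε): (T_e/T_s)⁴ = 0.6569, so ε = 2(1 − 0.6569) = 0.6861.

0.686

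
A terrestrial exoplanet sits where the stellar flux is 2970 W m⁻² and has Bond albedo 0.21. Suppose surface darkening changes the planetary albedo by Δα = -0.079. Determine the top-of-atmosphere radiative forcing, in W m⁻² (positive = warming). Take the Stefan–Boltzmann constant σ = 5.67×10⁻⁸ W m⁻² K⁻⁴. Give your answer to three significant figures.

58.7 W m⁻²

TOA radiative forcing: ΔF = −S·Δα/4 = −2970·(-0.079)/4 = 58.66 W m⁻².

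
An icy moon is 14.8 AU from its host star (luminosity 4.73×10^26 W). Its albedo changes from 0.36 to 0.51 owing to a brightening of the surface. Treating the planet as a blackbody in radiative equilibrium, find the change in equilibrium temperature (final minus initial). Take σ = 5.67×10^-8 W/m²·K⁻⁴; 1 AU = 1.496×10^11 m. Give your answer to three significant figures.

-4.41 K

d = 14.8 × 1.496×10^11 m = 2.214×10^12 m.
Spreading L over a sphere of radius d: S = 4.73×10^26/(4π·2.21×10^12²) = 7.678 W/m².
Initial: T₁ = [S(1−0.36)/(4σ)]^(1/4) = 68.23 K.
Final:   T₂ = [S(1−0.51)/(4σ)]^(1/4) = 63.82 K.
ΔT = T₂ − T₁ = -4.406 K.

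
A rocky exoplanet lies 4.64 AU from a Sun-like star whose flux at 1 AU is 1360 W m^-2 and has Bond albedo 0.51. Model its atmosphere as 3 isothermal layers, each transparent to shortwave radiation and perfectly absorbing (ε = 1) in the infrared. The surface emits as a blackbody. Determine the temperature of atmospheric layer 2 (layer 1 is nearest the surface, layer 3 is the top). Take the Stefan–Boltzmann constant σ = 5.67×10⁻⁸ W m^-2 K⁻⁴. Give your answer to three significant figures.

129 kelvin

Flux at the orbit: S = 1360/(4.64)² = 63.17 W m^-2.
OLR = S(1−α)/4 = 7.738 W m^-2; the top layer radiates at T_e = 108.1 K.
Each opaque layer satisfies 2T_j⁴ = T_{j−1}⁴ + T_{j+1}⁴, giving T_k⁴ = (N+1−k)T_e⁴.
With k = 2: T_2 = (3+1−2)^¼·108.1 K = 128.5 K.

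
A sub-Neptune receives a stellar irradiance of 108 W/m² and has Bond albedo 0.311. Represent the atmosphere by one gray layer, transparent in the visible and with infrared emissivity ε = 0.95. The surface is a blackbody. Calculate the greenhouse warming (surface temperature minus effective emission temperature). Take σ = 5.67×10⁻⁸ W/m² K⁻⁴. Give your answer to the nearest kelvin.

24 K

The planet radiates to space at T_e = [S(1−α)/(4σ)]^(1/4) = 134.6 K.
The surface balance (absorbed SW + ε·downward IR = σT_s⁴) with T_a⁴ = T_s⁴/2 reduces to T_s = T_e·[2/(2−ε)]^¼ = 158.1 K.
T_s − T_e = 158.1 − 134.6 = 23.52 K.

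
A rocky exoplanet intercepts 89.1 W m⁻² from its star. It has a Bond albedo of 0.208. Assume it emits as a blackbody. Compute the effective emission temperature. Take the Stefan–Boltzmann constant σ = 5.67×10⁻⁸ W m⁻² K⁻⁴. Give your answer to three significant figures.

133 kelvin

Absorbed flux (global mean): S(1−α)/4 = 89.10·0.792/4 = 17.64 W m⁻².
In equilibrium σT⁴ equals this, so T = 132.8 K.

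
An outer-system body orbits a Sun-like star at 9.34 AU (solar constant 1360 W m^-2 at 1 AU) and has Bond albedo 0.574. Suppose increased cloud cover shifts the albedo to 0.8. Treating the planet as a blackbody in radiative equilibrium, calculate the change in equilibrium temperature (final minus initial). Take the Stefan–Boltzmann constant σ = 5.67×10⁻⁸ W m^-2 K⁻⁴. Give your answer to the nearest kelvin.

-13 K

Flux at the orbit: S = 1360/(9.34)² = 15.59 W m^-2.
Before: T₁ = [15.59·0.426/(4σ)]^(1/4) = 73.56 K.
With α = 0.8, T₂ = 60.89 K.
Change: 60.89 − 73.56 = -12.67 K.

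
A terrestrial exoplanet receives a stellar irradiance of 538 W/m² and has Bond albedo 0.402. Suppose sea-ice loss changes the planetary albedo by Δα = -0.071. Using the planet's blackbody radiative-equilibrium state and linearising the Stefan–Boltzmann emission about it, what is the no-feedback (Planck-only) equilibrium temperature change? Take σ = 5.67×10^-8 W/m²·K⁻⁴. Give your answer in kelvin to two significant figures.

5.8 K

Unperturbed T_e = [538.0·(1−0.402)/(4σ)]^¼ = 194.1 K.
TOA radiative forcing: ΔF = −S·Δα/4 = −538.0·(-0.071)/4 = 9.549 W/m².
Linearising σT⁴ gives d(σT⁴)/dT = 4σT_e³ = 1.658 W/m² per K.
So ΔT₀ = 9.549/1.658 = 5.76 K.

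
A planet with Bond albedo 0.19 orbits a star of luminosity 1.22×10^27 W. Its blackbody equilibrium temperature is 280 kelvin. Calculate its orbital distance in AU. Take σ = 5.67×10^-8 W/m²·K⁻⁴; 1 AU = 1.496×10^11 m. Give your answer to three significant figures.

The flux needed for this T is 4σT⁴/(1−0.19) = 1721 W/m².
From L = 4πd²S, d = √(1.22×10^27/(4π·1721)) = 2.375×10^11 m = 1.588 AU.

1.59 AU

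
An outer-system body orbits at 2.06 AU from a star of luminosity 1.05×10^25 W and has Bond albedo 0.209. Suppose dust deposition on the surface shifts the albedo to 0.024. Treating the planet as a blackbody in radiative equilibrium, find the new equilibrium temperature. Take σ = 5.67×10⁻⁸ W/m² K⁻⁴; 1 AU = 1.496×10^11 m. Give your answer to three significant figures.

78.4 K

d = 2.06 × 1.496×10^11 m = 3.082×10^11 m.
S = L/(4πd²) = 8.798 W/m².
T₂ = [S(1−α₂)/(4σ)]^(1/4) = [8.798·0.976/(4σ)]^(1/4) = 78.44 K.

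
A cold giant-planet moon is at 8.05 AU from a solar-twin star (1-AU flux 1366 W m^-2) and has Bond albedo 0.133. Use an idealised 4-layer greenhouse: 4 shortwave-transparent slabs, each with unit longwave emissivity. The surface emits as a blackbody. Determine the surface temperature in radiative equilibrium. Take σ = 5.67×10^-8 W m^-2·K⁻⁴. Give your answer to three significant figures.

142 kelvin

Flux at the orbit: S = 1366/(8.05)² = 21.08 W m^-2.
OLR = S(1−α)/4 = 4.569 W m^-2; the top layer radiates at T_e = 94.75 K.
For an N-layer opaque stack, T_s⁴ = (N+1)T_e⁴, hence T_s = (5)^(1/4)×94.75 K = 141.7 K.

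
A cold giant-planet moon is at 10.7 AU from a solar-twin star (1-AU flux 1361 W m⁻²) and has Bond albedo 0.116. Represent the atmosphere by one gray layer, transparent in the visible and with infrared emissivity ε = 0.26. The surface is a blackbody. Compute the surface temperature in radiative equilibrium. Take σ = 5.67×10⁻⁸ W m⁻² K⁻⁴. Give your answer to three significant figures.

By the inverse-square law, S = 1361/10.7² = 11.89 W m⁻².
At the top of the atmosphere, σT_e⁴ = S(1−α)/4 = 2.627 W m⁻², giving T_e = 82.50 K.
The surface balance (absorbed SW + ε·downward IR = σT_s⁴) with T_a⁴ = T_s⁴/2 reduces to T_s = T_e·[2/(2−ε)]^¼ = 85.43 K.

85.4 kelvin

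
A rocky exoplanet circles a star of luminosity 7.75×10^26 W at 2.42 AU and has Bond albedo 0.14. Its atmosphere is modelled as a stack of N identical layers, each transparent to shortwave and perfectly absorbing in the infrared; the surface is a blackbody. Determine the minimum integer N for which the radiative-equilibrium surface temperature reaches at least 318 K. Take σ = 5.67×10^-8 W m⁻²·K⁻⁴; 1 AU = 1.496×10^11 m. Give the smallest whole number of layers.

5

d = 2.42 × 1.496×10^11 m = 3.620×10^11 m.
Flux at the orbit: S = L/(4πd²) = 7.75×10^26/(4π·(3.62×10^11)²) = 470.5 W m⁻².
The effective emission temperature is T_e = [S(1−α)/(4σ)]^¼ = 205.5 K.
T_s = (N+1)^(1/4)·T_e ≥ 318 K requires N+1 ≥ (T_s/T_e)⁴ = (318/205.5)⁴ = 5.731.
The minimum whole number is N = 5.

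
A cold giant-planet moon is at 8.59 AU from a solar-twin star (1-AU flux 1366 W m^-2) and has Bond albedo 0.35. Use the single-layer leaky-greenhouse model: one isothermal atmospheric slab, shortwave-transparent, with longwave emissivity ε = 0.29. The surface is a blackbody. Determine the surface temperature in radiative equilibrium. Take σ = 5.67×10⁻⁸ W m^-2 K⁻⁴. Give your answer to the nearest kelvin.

Irradiance scales as 1/d², so S = 1366 W m^-2 × (1/8.59)² = 18.51 W m^-2.
The planet radiates to space at T_e = [S(1−α)/(4σ)]^(1/4) = 85.35 K.
The surface balance (absorbed SW + ε·downward IR = σT_s⁴) with T_a⁴ = T_s⁴/2 reduces to T_s = T_e·[2/(2−ε)]^¼ = 88.75 K.

89 K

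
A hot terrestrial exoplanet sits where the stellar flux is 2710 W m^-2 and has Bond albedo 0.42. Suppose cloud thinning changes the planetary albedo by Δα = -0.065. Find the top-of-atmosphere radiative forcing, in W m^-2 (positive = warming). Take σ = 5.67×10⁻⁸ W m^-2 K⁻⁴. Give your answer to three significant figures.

TOA radiative forcing: ΔF = −S·Δα/4 = −2710·(-0.065)/4 = 44.04 W m^-2.

44.0 W m^-2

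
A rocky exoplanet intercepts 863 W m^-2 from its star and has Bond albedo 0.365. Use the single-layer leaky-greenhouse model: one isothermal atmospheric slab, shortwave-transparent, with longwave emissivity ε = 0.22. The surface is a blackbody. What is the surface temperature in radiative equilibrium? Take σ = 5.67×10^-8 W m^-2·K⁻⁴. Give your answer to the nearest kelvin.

228 kelvin

The planet radiates to space at T_e = [S(1−α)/(4σ)]^(1/4) = 221.7 K.
The surface balance (absorbed SW + ε·downward IR = σT_s⁴) with T_a⁴ = T_s⁴/2 reduces to T_s = T_e·[2/(2−ε)]^¼ = 228.3 K.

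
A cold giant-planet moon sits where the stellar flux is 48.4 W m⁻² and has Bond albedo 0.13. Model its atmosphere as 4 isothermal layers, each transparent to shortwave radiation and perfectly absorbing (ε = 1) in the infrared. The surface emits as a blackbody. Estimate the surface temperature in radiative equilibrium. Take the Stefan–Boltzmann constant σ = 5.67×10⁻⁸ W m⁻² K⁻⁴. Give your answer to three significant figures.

Top-of-atmosphere balance: σT_e⁴ = S(1−α)/4 = 10.53 W m⁻² → T_e = 116.7 K.
Layer-by-layer balance gives σT_s⁴ = (N+1)σT_e⁴, so T_s = 5^¼·116.7 = 174.6 K.

175 K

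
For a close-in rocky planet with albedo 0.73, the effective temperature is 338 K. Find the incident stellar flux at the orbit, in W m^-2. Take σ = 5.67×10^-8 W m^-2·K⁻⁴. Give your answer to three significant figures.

Invert the energy balance for S: S = 4σT⁴/(1−α).
σT⁴ = 5.67×10⁻⁸·(338)⁴ = 740.0 W m^-2.
S = 4·740.0/0.27 = 10960 W m^-2.

11000 W m^-2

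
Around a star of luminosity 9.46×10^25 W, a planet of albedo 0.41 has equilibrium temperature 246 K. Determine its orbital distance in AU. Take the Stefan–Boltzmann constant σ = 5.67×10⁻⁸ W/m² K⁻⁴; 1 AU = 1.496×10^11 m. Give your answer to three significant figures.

0.489 AU

Required flux: S = 4σT⁴/(1−α) = 1408 W/m².
From L = 4πd²S, d = √(9.46×10^25/(4π·1408)) = 7.313×10^10 m = 0.4888 AU.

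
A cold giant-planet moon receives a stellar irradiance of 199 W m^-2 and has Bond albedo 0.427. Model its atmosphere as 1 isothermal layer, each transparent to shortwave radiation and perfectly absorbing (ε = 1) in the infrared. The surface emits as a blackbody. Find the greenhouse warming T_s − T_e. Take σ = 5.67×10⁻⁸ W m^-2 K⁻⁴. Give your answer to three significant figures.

The effective emission temperature is T_e = [S(1−α)/(4σ)]^¼ = 149.7 K.
Surface: T_s = (2)^¼·T_e = 178.1 K.
So the greenhouse effect raises the surface by 178.1 − 149.7 = 28.33 K.

28.3 kelvin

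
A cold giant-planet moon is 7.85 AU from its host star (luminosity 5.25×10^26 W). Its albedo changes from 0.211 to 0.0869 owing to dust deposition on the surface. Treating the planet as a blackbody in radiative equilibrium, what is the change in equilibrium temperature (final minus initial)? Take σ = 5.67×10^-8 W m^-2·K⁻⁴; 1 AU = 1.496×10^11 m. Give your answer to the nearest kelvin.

Orbital distance: d = 7.85 AU = 1.174×10^12 m.
Spreading L over a sphere of radius d: S = 5.25×10^26/(4π·1.17×10^12²) = 30.29 W m^-2.
Initial: T₁ = [S(1−0.211)/(4σ)]^(1/4) = 101.3 K.
Final:   T₂ = [S(1−0.0869)/(4σ)]^(1/4) = 105.1 K.
Change: 105.1 − 101.3 = 3.769 K.

4 K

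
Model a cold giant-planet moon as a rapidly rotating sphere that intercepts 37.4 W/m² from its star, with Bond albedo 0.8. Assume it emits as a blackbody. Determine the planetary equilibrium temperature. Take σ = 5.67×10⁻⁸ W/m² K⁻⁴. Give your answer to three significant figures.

Absorbed flux (global mean): S(1−α)/4 = 37.40·0.2/4 = 1.870 W/m².
Balancing against σT⁴: T = (1.870/5.67×10⁻⁸)^(1/4) = 75.78 K.

75.8 kelvin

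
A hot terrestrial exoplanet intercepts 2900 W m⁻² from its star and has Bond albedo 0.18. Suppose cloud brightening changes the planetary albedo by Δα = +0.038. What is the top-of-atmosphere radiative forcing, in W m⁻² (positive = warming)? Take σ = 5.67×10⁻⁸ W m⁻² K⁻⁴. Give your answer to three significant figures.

-27.6 W m⁻²

The change in absorbed flux is Δ[S(1−α)/4] = −SΔα/4 = -27.55 W m⁻².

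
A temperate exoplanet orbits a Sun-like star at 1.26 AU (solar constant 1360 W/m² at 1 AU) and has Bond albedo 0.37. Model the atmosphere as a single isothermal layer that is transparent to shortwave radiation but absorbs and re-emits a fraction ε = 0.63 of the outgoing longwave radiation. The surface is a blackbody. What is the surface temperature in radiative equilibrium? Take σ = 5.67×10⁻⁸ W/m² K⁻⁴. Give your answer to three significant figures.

Irradiance scales as 1/d², so S = 1360 W/m² × (1/1.26)² = 856.6 W/m².
Effective emission temperature (TOA balance): σT_e⁴ = S(1−α)/4 = 134.9 W/m² → T_e = 220.9 K.
The surface balance (absorbed SW + ε·downward IR = σT_s⁴) with T_a⁴ = T_s⁴/2 reduces to T_s = T_e·[2/(2−ε)]^¼ = 242.8 K.

243 K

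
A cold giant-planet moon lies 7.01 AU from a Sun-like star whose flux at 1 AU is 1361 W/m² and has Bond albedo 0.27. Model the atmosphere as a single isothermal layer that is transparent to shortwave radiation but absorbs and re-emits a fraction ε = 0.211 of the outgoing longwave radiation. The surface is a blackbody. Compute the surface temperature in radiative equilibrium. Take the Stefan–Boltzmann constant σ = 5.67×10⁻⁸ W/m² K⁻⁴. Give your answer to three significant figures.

99.9 kelvin

By the inverse-square law, S = 1361/7.01² = 27.70 W/m².
At the top of the atmosphere, σT_e⁴ = S(1−α)/4 = 5.055 W/m², giving T_e = 97.17 K.
Surface balance with a leaky layer gives σT_s⁴ = σT_e⁴·2/(2−ε), so T_s = T_e·[2/(2−0.211)]^(1/4) = 99.91 K.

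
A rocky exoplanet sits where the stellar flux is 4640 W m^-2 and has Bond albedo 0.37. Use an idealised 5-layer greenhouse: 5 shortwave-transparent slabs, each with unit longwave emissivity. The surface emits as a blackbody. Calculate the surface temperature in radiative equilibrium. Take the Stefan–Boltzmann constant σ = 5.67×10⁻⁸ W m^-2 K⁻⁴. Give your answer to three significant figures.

527 K

The effective emission temperature is T_e = [S(1−α)/(4σ)]^¼ = 336.9 K.
For an N-layer opaque stack, T_s⁴ = (N+1)T_e⁴, hence T_s = (6)^(1/4)×336.9 K = 527.3 K.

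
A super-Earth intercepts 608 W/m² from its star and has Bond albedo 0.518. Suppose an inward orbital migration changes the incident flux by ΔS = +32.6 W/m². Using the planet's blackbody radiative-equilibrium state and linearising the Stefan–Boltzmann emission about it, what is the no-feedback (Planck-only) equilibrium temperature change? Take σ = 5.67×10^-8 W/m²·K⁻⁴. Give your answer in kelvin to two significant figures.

2.5 K

Unperturbed T_e = [608.0·(1−0.518)/(4σ)]^¼ = 189.6 K.
Only a fraction (1−α) is absorbed and it's spread over 4πR², so ΔF = (1−α)ΔS/4 = 3.928 W/m².
Planck response: λ_P = 4σT_e³ = 4·5.67×10⁻⁸·(189.6)³ = 1.546 W/m²/K.
ΔT₀ = ΔF/λ_P = 3.928/1.546 = 2.54 K.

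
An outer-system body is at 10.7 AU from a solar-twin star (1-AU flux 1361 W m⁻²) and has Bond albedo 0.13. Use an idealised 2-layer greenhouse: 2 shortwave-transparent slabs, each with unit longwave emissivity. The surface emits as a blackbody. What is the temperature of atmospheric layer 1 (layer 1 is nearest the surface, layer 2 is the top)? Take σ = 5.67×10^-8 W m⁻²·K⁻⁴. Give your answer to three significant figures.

97.7 kelvin

Flux at the orbit: S = 1361/(10.7)² = 11.89 W m⁻².
Top-of-atmosphere balance: σT_e⁴ = S(1−α)/4 = 2.586 W m⁻² → T_e = 82.18 K.
The net upward flux σT_e⁴ is constant between every pair of levels, so T_k⁴ = (N+1−k)T_e⁴.
T_1 = (2)^(1/4)·82.18 = 97.72 K.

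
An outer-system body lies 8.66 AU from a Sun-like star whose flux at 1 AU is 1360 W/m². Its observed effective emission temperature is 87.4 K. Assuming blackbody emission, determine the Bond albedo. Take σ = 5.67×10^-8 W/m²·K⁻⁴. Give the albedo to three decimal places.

0.270

By the inverse-square law, S = 1360/8.66² = 18.13 W/m².
Rearranging the radiative balance, α = 1 − 4σT⁴/S.
σT⁴ = 3.308 W/m², so 4σT⁴ = 13.23 W/m².
1−α = 13.23/18.13 = 0.7298, so α = 0.2702.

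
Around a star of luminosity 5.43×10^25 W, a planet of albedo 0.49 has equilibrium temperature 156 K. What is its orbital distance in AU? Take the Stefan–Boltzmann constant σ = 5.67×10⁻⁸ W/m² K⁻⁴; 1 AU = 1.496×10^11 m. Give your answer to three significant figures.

The flux needed for this T is 4σT⁴/(1−0.49) = 263.4 W/m².
From L = 4πd²S, d = √(5.43×10^25/(4π·263.4)) = 1.281×10^11 m = 0.8562 AU.

0.856 AU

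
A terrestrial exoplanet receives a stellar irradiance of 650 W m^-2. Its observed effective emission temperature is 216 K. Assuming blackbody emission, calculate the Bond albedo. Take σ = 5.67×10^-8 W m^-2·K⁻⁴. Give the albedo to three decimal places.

0.240

Rearranging the radiative balance, α = 1 − 4σT⁴/S.
4σT⁴ = 4·5.67×10⁻⁸·(216)⁴ = 493.7 W m^-2.
1−α = 493.7/650.0 = 0.7595, so α = 0.2405.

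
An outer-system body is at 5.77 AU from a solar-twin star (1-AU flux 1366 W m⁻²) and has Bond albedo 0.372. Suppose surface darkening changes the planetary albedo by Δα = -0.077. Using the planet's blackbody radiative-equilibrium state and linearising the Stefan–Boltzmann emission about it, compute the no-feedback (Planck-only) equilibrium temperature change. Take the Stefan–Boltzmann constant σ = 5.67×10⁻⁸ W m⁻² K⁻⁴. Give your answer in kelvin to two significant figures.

Irradiance scales as 1/d², so S = 1366 W m⁻² × (1/5.77)² = 41.03 W m⁻².
Unperturbed T_e = [41.03·(1−0.372)/(4σ)]^¼ = 103.2 K.
ΔF = −(S/4)Δα = −(41.03/4)×(-0.077) = 0.7898 W m⁻².
Planck response: λ_P = 4σT_e³ = 4·5.67×10⁻⁸·(103.2)³ = 0.2496 W m⁻²/K.
Hence the no-feedback warming is ΔF/(4σT_e³) = 3.16 K.

3.2 kelvin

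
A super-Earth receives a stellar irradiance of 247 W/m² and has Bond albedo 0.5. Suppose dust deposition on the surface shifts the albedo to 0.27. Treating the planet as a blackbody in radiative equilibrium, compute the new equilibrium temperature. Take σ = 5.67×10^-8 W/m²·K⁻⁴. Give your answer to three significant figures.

T₂ = [S(1−α₂)/(4σ)]^(1/4) = [247.0·0.73/(4σ)]^(1/4) = 167.9 K.

168 K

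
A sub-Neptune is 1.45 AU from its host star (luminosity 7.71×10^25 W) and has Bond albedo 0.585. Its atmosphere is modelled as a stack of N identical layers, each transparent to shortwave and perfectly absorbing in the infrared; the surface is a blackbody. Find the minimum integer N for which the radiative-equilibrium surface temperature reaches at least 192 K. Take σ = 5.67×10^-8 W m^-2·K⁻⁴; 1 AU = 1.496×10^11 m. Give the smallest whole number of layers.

5

Orbital distance: d = 1.45 AU = 2.169×10^11 m.
Spreading L over a sphere of radius d: S = 7.71×10^25/(4π·2.17×10^11²) = 130.4 W m^-2.
Top-of-atmosphere balance: σT_e⁴ = S(1−α)/4 = 13.53 W m^-2 → T_e = 124.3 K.
Need (N+1)T_e⁴ ≥ T_s⁴, i.e. N+1 ≥ (192/124.3)⁴ = 5.696.
Rounding up, N = 5.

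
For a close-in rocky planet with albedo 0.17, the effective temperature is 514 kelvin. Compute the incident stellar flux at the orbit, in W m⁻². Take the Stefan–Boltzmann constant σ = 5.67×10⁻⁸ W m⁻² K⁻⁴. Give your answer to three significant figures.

19100 W m⁻²

From S(1−α)/4 = σT⁴: S = 4σT⁴/(1−α).
σT⁴ = 5.67×10⁻⁸·(514)⁴ = 3958 W m⁻².
So S = 4×3958/(1−0.17) = 19070 W m⁻².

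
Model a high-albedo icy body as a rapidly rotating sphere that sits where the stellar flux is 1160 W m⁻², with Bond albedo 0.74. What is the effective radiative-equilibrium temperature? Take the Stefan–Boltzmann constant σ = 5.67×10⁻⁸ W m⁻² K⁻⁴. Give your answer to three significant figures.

191 kelvin

Averaging over the sphere, the absorbed flux is S(1−α)/4 = 75.40 W m⁻².
In equilibrium σT⁴ equals this, so T = 191.0 K.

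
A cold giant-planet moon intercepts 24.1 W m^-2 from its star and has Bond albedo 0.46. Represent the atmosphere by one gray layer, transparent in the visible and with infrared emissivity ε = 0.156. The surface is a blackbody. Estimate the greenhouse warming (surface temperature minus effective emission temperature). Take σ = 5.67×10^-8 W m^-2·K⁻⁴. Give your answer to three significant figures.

The planet radiates to space at T_e = [S(1−α)/(4σ)]^(1/4) = 87.03 K.
For a single slab of emissivity ε, T_s⁴ = 2T_e⁴/(2−ε); thus T_s = 87.03·(1.085)^(1/4) = 88.82 K.
T_s − T_e = 88.82 − 87.03 = 1.785 K.

1.79 K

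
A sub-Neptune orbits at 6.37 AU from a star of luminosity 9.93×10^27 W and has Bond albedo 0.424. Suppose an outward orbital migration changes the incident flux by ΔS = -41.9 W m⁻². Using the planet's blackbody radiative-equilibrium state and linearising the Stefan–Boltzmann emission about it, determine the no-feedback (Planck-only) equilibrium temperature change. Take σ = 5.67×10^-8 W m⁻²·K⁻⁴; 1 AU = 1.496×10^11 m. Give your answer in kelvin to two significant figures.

-2.6 kelvin

d = 6.37 × 1.496×10^11 m = 9.530×10^11 m.
S = L/(4πd²) = 870.2 W m⁻².
The baseline emission temperature is T_e = 216.8 K.
Only a fraction (1−α) is absorbed and it's spread over 4πR², so ΔF = (1−α)ΔS/4 = -6.034 W m⁻².
Linearising σT⁴ gives d(σT⁴)/dT = 4σT_e³ = 2.312 W m⁻² per K.
So ΔT₀ = -6.034/2.312 = -2.61 K.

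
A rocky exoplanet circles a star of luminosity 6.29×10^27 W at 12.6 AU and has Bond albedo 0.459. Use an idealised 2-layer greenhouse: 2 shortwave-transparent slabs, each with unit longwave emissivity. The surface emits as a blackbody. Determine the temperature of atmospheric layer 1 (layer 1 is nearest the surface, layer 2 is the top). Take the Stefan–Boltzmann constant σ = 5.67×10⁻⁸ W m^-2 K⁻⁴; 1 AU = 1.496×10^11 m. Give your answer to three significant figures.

161 K

d = 12.6 × 1.496×10^11 m = 1.885×10^12 m.
Flux at the orbit: S = L/(4πd²) = 6.29×10^27/(4π·(1.88×10^12)²) = 140.9 W m^-2.
OLR = S(1−α)/4 = 19.05 W m^-2; the top layer radiates at T_e = 135.4 K.
Each opaque layer satisfies 2T_j⁴ = T_{j−1}⁴ + T_{j+1}⁴, giving T_k⁴ = (N+1−k)T_e⁴.
T_1 = (2)^(1/4)·135.4 = 161.0 K.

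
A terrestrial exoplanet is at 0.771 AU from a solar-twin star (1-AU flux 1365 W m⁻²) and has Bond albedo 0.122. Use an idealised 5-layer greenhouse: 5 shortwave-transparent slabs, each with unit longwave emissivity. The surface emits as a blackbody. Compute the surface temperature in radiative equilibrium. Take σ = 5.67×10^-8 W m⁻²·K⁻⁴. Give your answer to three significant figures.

By the inverse-square law, S = 1365/0.771² = 2296 W m⁻².
The effective emission temperature is T_e = [S(1−α)/(4σ)]^¼ = 307.1 K.
With N = 5 opaque layers, T_s = (N+1)^(1/4)·T_e = 6^(1/4)·307.1 = 480.6 K.

481 K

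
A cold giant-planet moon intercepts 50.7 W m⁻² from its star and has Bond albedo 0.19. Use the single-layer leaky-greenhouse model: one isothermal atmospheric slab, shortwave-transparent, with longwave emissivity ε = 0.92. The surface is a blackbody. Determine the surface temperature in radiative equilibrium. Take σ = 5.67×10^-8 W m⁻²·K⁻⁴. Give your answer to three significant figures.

135 K

Effective emission temperature (TOA balance): σT_e⁴ = S(1−α)/4 = 10.27 W m⁻² → T_e = 116.0 K.
The surface balance (absorbed SW + ε·downward IR = σT_s⁴) with T_a⁴ = T_s⁴/2 reduces to T_s = T_e·[2/(2−ε)]^¼ = 135.3 K.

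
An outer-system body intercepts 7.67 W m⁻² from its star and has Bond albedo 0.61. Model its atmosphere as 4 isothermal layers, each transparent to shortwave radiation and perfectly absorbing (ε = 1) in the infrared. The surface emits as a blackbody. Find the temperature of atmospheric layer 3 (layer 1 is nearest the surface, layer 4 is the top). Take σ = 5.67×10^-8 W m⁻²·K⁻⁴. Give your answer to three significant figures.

71.7 K

Top-of-atmosphere balance: σT_e⁴ = S(1−α)/4 = 0.7478 W m⁻² → T_e = 60.26 K.
Each opaque layer satisfies 2T_j⁴ = T_{j−1}⁴ + T_{j+1}⁴, giving T_k⁴ = (N+1−k)T_e⁴.
With k = 3: T_3 = (4+1−3)^¼·60.26 K = 71.67 K.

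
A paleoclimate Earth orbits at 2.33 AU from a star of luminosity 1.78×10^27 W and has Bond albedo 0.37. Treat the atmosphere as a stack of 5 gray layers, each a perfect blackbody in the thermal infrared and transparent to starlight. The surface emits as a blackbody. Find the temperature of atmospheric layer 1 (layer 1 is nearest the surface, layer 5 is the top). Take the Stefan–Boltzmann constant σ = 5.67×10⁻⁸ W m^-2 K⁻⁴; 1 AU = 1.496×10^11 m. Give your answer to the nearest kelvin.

d = 2.33 × 1.496×10^11 m = 3.486×10^11 m.
Spreading L over a sphere of radius d: S = 1.78×10^27/(4π·3.49×10^11²) = 1166 W m^-2.
Top-of-atmosphere balance: σT_e⁴ = S(1−α)/4 = 183.6 W m^-2 → T_e = 238.6 K.
In the N-layer model, layer k (counted from the surface) has T_k = (N+1−k)^(1/4)·T_e.
With k = 1: T_1 = (5+1−1)^¼·238.6 K = 356.7 K.

357 K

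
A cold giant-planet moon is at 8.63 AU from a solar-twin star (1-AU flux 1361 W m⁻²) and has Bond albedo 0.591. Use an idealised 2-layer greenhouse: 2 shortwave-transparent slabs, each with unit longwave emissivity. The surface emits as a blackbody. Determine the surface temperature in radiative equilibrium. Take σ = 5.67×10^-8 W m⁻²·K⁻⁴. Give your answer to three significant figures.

99.7 K

Flux at the orbit: S = 1361/(8.63)² = 18.27 W m⁻².
OLR = S(1−α)/4 = 1.869 W m⁻²; the top layer radiates at T_e = 75.77 K.
With N = 2 opaque layers, T_s = (N+1)^(1/4)·T_e = 3^(1/4)·75.77 = 99.71 K.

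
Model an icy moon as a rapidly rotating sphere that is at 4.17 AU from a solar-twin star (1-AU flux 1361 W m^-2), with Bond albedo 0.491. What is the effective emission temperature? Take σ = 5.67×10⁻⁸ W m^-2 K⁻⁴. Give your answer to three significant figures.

115 K

Irradiance scales as 1/d², so S = 1361 W m^-2 × (1/4.17)² = 78.27 W m^-2.
Absorbed flux (global mean): S(1−α)/4 = 78.27·0.509/4 = 9.960 W m^-2.
Set σT⁴ = 9.960 → T = (9.960/σ)^(1/4) = 115.1 K.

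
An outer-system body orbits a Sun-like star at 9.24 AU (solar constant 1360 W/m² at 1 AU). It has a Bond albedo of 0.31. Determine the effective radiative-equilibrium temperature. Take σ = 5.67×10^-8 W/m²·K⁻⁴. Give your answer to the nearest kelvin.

83 kelvin

Irradiance scales as 1/d², so S = 1360 W/m² × (1/9.24)² = 15.93 W/m².
Absorbed flux (global mean): S(1−α)/4 = 15.93·0.69/4 = 2.748 W/m².
Balancing against σT⁴: T = (2.748/5.67×10⁻⁸)^(1/4) = 83.44 K.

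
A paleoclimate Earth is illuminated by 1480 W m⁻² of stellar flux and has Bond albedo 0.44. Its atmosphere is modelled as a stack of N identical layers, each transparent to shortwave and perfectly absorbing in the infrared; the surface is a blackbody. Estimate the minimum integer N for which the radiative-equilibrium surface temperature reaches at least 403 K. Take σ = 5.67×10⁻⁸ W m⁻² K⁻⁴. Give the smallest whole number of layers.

7

OLR = S(1−α)/4 = 207.2 W m⁻²; the top layer radiates at T_e = 245.9 K.
Since T_s⁴ = (N+1)T_e⁴, we need N ≥ (T_s/T_e)⁴ − 1 = 6.218.
So N ≥ 6.218; the smallest integer is N = 7.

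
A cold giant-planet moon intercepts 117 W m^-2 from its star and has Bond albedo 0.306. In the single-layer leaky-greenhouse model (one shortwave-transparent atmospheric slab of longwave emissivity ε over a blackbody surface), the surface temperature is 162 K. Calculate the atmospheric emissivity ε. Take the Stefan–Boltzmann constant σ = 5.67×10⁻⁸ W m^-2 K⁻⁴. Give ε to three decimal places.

TOA balance gives T_e = 137.6 K.
Inverting T_s⁴ = 2T_e⁴/(2−ε): (T_e/T_s)⁴ = 0.5198, so ε = 2(1 − 0.5198) = 0.9604.

0.960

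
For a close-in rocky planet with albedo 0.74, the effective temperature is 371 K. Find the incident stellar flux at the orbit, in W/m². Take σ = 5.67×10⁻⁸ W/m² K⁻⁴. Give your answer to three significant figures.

From S(1−α)/4 = σT⁴: S = 4σT⁴/(1−α).
σT⁴ = 5.67×10⁻⁸·(371)⁴ = 1074 W/m².
So S = 4×1074/(1−0.74) = 16530 W/m².

16500 W/m²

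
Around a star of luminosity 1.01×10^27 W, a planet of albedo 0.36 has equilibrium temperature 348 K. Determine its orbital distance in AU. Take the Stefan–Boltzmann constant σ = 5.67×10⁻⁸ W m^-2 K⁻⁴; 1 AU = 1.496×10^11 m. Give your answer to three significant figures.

0.831 AU

The flux needed for this T is 4σT⁴/(1−0.36) = 5197 W m^-2.
Then d = [L/(4πS)]^(1/2) = 1.244×10^11 m, i.e. 0.8313 AU.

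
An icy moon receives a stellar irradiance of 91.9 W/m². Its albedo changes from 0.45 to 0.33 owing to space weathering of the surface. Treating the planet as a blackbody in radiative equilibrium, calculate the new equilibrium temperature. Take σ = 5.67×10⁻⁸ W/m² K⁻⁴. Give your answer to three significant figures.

128 K

T₂ = [S(1−α₂)/(4σ)]^(1/4) = [91.90·0.67/(4σ)]^(1/4) = 128.4 K.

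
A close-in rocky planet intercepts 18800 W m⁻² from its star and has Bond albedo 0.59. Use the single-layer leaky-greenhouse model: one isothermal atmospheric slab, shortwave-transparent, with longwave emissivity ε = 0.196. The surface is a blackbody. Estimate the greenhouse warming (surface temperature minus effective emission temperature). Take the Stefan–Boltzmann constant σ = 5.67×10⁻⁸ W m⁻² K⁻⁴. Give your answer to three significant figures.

11.2 kelvin

The planet radiates to space at T_e = [S(1−α)/(4σ)]^(1/4) = 429.4 K.
Surface balance with a leaky layer gives σT_s⁴ = σT_e⁴·2/(2−ε), so T_s = T_e·[2/(2−0.196)]^(1/4) = 440.6 K.
The atmosphere warms the surface by 11.22 K.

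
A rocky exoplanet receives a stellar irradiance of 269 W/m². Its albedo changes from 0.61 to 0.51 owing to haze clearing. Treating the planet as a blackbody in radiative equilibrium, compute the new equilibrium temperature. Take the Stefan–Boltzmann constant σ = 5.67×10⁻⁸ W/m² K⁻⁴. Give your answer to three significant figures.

155 K

New equilibrium: T₂ = [(1−0.51)·269.0/(4σ)]^(1/4) = 155.3 K.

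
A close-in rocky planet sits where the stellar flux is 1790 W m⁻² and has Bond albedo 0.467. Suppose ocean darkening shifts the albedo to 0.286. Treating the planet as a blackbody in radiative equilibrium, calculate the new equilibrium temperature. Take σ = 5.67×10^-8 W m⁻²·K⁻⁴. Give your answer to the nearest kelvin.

New equilibrium: T₂ = [(1−0.286)·1790/(4σ)]^(1/4) = 274.0 K.

274 K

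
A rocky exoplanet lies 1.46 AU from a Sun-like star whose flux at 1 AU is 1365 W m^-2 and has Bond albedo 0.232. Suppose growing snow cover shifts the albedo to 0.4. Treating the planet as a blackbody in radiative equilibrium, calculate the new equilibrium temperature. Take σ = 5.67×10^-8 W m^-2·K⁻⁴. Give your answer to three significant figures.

203 K

By the inverse-square law, S = 1365/1.46² = 640.4 W m^-2.
T₂ = [S(1−α₂)/(4σ)]^(1/4) = [640.4·0.6/(4σ)]^(1/4) = 202.9 K.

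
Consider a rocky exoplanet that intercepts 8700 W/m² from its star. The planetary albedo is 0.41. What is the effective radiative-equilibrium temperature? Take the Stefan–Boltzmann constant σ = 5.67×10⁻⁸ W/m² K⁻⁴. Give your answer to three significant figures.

388 kelvin

The planet absorbs (1−α)S over its disc πR² and re-emits over 4πR², so the mean absorbed flux is (1−0.41)·8700/4 = 1283 W/m².
Set σT⁴ = 1283 → T = (1283/σ)^(1/4) = 387.9 K.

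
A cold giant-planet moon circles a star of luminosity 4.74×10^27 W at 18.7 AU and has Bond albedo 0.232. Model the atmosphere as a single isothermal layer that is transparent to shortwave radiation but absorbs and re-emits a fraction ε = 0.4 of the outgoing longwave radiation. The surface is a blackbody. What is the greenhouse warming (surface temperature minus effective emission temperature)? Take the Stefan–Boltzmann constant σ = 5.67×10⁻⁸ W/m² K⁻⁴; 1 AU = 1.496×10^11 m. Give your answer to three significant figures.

6.48 K

Orbital distance: d = 18.7 AU = 2.798×10^12 m.
Flux at the orbit: S = L/(4πd²) = 4.74×10^27/(4π·(2.80×10^12)²) = 48.20 W/m².
The planet radiates to space at T_e = [S(1−α)/(4σ)]^(1/4) = 113.0 K.
The surface balance (absorbed SW + ε·downward IR = σT_s⁴) with T_a⁴ = T_s⁴/2 reduces to T_s = T_e·[2/(2−ε)]^¼ = 119.5 K.
T_s − T_e = 119.5 − 113.0 = 6.485 K.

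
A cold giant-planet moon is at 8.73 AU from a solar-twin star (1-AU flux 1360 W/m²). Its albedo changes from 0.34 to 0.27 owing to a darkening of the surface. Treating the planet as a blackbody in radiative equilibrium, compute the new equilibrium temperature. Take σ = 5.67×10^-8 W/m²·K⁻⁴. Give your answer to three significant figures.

Irradiance scales as 1/d², so S = 1360 W/m² × (1/8.73)² = 17.84 W/m².
T₂ = [S(1−α₂)/(4σ)]^(1/4) = [17.84·0.73/(4σ)]^(1/4) = 87.06 K.

87.1 kelvin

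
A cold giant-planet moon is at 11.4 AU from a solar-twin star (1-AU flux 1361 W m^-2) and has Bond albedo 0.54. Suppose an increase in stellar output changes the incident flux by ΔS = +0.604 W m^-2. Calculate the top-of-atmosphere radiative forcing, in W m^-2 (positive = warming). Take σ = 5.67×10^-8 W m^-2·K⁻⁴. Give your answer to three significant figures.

Irradiance scales as 1/d², so S = 1361 W m^-2 × (1/11.4)² = 10.47 W m^-2.
Only a fraction (1−α) is absorbed and it's spread over 4πR², so ΔF = (1−α)ΔS/4 = 0.06946 W m^-2.

0.0695 W m^-2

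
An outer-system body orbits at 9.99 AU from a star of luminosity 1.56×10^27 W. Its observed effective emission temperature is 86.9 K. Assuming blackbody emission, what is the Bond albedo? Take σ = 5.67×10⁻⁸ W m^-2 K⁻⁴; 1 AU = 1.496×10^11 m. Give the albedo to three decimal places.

0.767

Orbital distance: d = 9.99 AU = 1.495×10^12 m.
S = L/(4πd²) = 55.58 W m^-2.
From σT⁴ = S(1−α)/4 we invert for α: 1−α = 4σT⁴/S.
σT⁴ = 3.233 W m^-2, so 4σT⁴ = 12.93 W m^-2.
1−α = 12.93/55.58 = 0.2327, so α = 0.7673.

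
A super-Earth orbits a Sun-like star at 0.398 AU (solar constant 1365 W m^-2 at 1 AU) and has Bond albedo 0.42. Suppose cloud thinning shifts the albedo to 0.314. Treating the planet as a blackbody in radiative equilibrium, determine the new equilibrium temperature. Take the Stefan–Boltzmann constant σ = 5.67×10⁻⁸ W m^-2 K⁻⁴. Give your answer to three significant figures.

Flux at the orbit: S = 1365/(0.398)² = 8617 W m^-2.
T₂ = [S(1−α₂)/(4σ)]^(1/4) = [8617·0.686/(4σ)]^(1/4) = 401.8 K.

402 K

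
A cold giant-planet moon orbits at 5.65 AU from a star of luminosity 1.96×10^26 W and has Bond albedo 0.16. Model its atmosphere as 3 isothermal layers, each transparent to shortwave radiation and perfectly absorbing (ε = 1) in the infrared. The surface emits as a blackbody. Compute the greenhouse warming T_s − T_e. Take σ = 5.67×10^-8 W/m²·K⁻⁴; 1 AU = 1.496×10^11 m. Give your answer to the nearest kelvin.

39 K

d = 5.65 × 1.496×10^11 m = 8.452×10^11 m.
Flux at the orbit: S = L/(4πd²) = 1.96×10^26/(4π·(8.45×10^11)²) = 21.83 W/m².
Top-of-atmosphere balance: σT_e⁴ = S(1−α)/4 = 4.585 W/m² → T_e = 94.83 K.
T_s = (N+1)^(1/4)·T_e = 134.1 K.
Warming: T_s − T_e = 39.28 K.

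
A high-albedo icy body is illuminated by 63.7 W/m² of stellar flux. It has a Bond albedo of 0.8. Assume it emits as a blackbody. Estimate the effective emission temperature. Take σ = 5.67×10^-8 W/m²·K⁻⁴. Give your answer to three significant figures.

Absorbed flux (global mean): S(1−α)/4 = 63.70·0.2/4 = 3.185 W/m².
Balancing against σT⁴: T = (3.185/5.67×10⁻⁸)^(1/4) = 86.57 K.

86.6 K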